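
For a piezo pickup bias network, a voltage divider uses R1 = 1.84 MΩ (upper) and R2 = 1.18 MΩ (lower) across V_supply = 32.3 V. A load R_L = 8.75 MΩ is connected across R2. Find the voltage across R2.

The load sits in parallel with R2, giving an effective lower resistance R2' = R2·R_L/(R2+R_L) = 1.040 MΩ.
Voltage divider with the loaded lower leg: V_out = 32.3 × 1.040/(1.84 + 1.040) = 32.3 × 0.3611 = 11.66 V.
(Unloaded it would be 12.6 V; the load pulls it down.)

V_out ≈ 11.7 V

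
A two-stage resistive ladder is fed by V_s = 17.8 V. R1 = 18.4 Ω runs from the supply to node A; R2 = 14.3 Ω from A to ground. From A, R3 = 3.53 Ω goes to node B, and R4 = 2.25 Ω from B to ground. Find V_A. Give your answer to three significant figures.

The second stage (R3 + R4 = 5.780 Ω) loads node A in parallel with R2.
R2 ‖ (R3+R4) = 4.116 Ω.
V_A = 17.8 × 4.116/(18.4 + 4.116) = 3.254 V.

V_A ≈ 3.25 V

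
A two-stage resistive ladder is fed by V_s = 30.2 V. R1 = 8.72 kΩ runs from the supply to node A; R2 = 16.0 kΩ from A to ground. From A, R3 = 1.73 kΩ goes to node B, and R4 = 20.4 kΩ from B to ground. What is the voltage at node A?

Looking into the second stage from A: R3 + R4 = 22.13 kΩ appears in parallel with R2.
R2 ‖ (R3+R4) = 9.286 kΩ.
First divider: V_A = V_s · 9.286/(8.72 + 9.286) = 15.57 V.

V_A ≈ 15.6 V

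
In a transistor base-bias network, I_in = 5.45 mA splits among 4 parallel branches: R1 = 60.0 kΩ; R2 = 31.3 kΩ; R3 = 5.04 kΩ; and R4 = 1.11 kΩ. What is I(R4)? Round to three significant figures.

I ≈ 4.28 mA

Conductances: ΣG = 1/60.0 + 1/31.3 + 1/5.04 + 1/1.11 = 1.148 (1/kΩ).
By the current-divider rule, I = I_in · G_k/ΣG = 5.45 × 0.7848 = 4.277 mA.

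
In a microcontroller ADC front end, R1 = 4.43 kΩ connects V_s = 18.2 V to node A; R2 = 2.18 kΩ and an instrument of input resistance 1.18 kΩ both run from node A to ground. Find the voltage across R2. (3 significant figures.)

V_out ≈ 2.68 V

First combine the lower leg with the load: R2 ‖ R_L = 0.7656 kΩ.
Now apply the divider: V_out = 18.2 × 0.1474 = 2.682 V.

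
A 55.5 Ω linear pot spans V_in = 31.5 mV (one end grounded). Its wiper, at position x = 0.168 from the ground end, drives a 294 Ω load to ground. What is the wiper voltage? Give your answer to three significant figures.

V_out ≈ 5.16 mV

The pot divides into 46.18 Ω above the wiper and 9.324 Ω below.
(x·R_p) ‖ R_L = 9.037 Ω.
Then V_out = V_in · 9.037/(46.18 + 9.037) = 5.156 mV.
(Unloaded: V_out = x·V_in = 5.29 mV.)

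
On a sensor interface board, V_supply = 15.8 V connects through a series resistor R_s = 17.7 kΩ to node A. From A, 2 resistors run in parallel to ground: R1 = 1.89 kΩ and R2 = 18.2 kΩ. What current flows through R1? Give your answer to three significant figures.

Parallel bank: R_p = 1/(1/1.89 + 1/18.2) = 1.712 kΩ.
V_A = 15.8 × 1.712/19.41 = 1.394 V.
Branch current I = V_A/R1 = 1.394/1.89 = 0.7374 mA.
(Check via current divider: I_total = 0.8139 mA; share G_k/ΣG = 0.9059 → same result.)

I ≈ 0.737 mA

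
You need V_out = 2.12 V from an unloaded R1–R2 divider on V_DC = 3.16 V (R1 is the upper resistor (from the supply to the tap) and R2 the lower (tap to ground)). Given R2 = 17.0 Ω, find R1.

R1 ≈ 8.34 Ω

Required fraction k = V_out/V_DC = 0.6709.
R1 = R2·(1/k − 1) = 17.0 × 0.4906 = 8.340 Ω.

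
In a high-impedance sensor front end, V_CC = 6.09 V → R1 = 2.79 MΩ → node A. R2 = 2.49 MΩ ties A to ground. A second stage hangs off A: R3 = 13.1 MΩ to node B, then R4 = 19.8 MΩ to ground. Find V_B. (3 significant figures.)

The second stage (R3 + R4 = 32.90 MΩ) loads node A in parallel with R2.
Effective lower resistance at A: R2 ‖ 32.90 = 2.315 MΩ.
V_A = 6.09 × 2.315/(2.79 + 2.315) = 2.762 V.
Then the unloaded second divider: V_B = V_A × R4/(R3+R4) = 2.762 × 0.6018 = 1.662 V.

V_B ≈ 1.66 V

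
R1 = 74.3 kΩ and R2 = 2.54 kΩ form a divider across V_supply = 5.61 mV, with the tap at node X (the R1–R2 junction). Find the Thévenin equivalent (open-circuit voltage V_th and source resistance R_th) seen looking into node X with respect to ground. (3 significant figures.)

Open-circuit (no load on X): V_th = V_supply · R2/(R1 + R2) = 5.61 × 2.54/(74.30 + 2.54) = 0.1854 mV.
Zeroing V_supply shorts the top of R1 to ground, so R_th = R1 ‖ R2 = 2.456 kΩ.

V_th ≈ 0.185 mV, R_th ≈ 2.46 kΩ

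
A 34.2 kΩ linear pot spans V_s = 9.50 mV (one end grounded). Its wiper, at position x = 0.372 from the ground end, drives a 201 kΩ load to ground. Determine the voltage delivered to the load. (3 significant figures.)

V_out ≈ 3.40 mV

Lower segment x·R_p = 12.72 kΩ; upper segment (1−x)·R_p = 21.48 kΩ.
(x·R_p) ‖ R_L = 11.97 kΩ.
Then V_out = V_s · 11.97/(21.48 + 11.97) = 3.399 mV.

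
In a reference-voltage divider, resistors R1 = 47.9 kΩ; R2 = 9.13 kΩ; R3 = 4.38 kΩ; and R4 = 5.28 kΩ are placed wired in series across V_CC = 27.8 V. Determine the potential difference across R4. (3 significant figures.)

ΣR = 47.9 + 9.13 + 4.38 + 5.28 = 66.69 kΩ.
By the voltage-divider rule, V = 27.8 × 5.280/66.69 = 2.201 V.

V ≈ 2.20 V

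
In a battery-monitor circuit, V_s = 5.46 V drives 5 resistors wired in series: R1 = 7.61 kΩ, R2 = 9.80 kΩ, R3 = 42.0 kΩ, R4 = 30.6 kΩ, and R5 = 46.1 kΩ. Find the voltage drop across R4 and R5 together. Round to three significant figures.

V ≈ 3.08 V

Series total: ΣR = 7.61 + 9.80 + 42.0 + 30.6 + 46.1 = 136.1 kΩ.
R_{R4..R5} = 30.6 + 46.1 = 76.70 kΩ.
V = V_s · R/ΣR = 5.46 × 0.5635 = 3.077 V.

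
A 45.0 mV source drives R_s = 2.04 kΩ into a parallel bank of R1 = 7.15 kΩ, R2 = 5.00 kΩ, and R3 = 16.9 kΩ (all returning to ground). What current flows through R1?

I ≈ 3.47 µA

Combine the parallel branches: R_p = (1/7.15 + 1/5.00 + 1/16.9)⁻¹ = 2.506 kΩ.
V_A = 45.0 × 2.506/4.546 = 24.81 mV.
Branch current I = V_A/R1 = 24.81/7.15 = 3.469 µA.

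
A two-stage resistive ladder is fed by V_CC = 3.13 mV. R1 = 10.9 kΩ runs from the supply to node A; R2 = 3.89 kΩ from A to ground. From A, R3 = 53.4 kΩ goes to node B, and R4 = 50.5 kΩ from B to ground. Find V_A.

Node A sees R2 in parallel with the series input of stage 2, R3 + R4 = 103.9 kΩ.
R2 ‖ (R3+R4) = 3.750 kΩ.
First divider: V_A = V_CC · 3.750/(10.9 + 3.750) = 0.8011 mV.

V_A ≈ 0.801 mV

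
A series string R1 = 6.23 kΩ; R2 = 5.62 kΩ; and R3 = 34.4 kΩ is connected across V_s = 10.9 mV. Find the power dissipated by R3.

P ≈ 1.91 nW

ΣR = 46.25 kΩ → I = 10.9/46.25 = 0.2357 µA.
V(R3) = I·R = 8.107 mV; P = V·I = 8.107 × 0.2357 = 1.911 nW.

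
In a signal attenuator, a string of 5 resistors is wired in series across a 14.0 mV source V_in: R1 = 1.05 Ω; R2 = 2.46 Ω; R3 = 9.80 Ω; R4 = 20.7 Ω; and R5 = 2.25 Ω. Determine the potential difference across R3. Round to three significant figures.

V ≈ 3.78 mV

Series total: ΣR = 1.05 + 2.46 + 9.80 + 20.7 + 2.25 = 36.26 Ω.
By the voltage-divider rule, V = 14.0 × 9.800/36.26 = 3.784 mV.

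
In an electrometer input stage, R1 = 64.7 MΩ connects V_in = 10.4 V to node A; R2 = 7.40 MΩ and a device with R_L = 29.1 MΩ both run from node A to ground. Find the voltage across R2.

V_out ≈ 0.869 V

R2 ‖ R_L = (7.40 × 29.1)/(7.40 + 29.1) = 5.900 MΩ.
Now apply the divider: V_out = 10.4 × 0.08357 = 0.8691 V.
(Unloaded it would be 1.07 V; the load pulls it down.)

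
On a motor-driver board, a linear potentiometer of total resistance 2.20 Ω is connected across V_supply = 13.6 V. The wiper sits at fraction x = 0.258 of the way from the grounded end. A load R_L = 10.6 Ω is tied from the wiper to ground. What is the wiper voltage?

Split the track: R_lower = x·R_p = 0.5676 Ω, R_upper = (1−x)·R_p = 1.632 Ω.
Lower segment in parallel with the load: 0.5676 ‖ 10.6 = 0.5388 Ω.
V_out = 13.6 × 0.5388/(1.632 + 0.5388) = 3.375 V.

V_out ≈ 3.37 V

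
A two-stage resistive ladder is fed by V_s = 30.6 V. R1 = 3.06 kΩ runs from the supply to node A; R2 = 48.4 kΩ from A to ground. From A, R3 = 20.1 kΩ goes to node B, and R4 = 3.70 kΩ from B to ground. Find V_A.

The second stage (R3 + R4 = 23.80 kΩ) loads node A in parallel with R2.
R2 ‖ (R3+R4) = 15.95 kΩ.
So V_A = 30.6 × 0.8391 = 25.68 V.

V_A ≈ 25.7 V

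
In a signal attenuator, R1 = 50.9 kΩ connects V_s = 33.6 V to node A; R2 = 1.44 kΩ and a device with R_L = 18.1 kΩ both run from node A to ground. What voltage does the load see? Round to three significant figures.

First combine the lower leg with the load: R2 ‖ R_L = 1.334 kΩ.
Now apply the divider: V_out = 33.6 × 0.02554 = 0.8580 V.

V_out ≈ 0.858 V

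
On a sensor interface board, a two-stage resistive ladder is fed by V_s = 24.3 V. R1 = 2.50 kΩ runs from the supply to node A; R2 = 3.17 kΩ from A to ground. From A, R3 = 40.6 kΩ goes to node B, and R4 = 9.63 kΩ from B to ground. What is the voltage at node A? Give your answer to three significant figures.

The second stage (R3 + R4 = 50.23 kΩ) loads node A in parallel with R2.
Effective lower resistance at A: R2 ‖ 50.23 = 2.982 kΩ.
So V_A = 24.3 × 0.5439 = 13.22 V.

V_A ≈ 13.2 V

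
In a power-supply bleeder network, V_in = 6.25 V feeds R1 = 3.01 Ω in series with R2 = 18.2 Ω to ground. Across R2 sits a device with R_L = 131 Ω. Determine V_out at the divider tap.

V_out ≈ 5.26 V

R2 ‖ R_L = (18.2 × 131)/(18.2 + 131) = 15.98 Ω.
Voltage divider with the loaded lower leg: V_out = 6.25 × 15.98/(3.01 + 15.98) = 6.25 × 0.8415 = 5.259 V.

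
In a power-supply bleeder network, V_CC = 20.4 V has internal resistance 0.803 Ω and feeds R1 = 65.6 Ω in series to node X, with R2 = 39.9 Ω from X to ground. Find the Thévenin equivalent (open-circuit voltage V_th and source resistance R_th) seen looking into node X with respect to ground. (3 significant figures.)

V_th ≈ 7.66 V, R_th ≈ 24.9 Ω

R1' = 0.803 + 65.6 = 66.40 Ω (source resistance + R1).
V_th is the unloaded tap voltage: V_CC · R2/(R1'+R2) = 20.4 × 0.3753 = 7.657 V.
Looking into X with the source shorted: R_th = R1'·R2/(R1'+R2) = 66.40 × 39.9/106.3 = 24.92 Ω.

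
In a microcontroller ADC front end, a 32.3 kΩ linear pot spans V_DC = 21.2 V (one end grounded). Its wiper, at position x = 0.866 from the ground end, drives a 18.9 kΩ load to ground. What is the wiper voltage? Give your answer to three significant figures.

The pot divides into 4.328 kΩ above the wiper and 27.97 kΩ below.
Lower segment in parallel with the load: 27.97 ‖ 18.9 = 11.28 kΩ.
V_out = 21.2 × 11.28/(4.328 + 11.28) = 15.32 V.

V_out ≈ 15.3 V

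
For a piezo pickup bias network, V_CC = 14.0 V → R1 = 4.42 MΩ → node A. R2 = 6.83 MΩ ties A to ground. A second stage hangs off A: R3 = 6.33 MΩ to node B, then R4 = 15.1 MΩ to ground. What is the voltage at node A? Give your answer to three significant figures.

V_A ≈ 7.55 V

The second stage (R3 + R4 = 21.43 MΩ) loads node A in parallel with R2.
R2 ‖ (R3+R4) = 5.179 MΩ.
First divider: V_A = V_CC · 5.179/(4.42 + 5.179) = 7.554 V.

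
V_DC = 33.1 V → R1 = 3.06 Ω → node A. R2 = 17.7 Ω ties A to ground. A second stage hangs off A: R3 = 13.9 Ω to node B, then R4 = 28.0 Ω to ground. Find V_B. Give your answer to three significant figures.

Node A sees R2 in parallel with the series input of stage 2, R3 + R4 = 41.90 Ω.
R2 ‖ (R3+R4) = 12.44 Ω.
V_A = 33.1 × 12.44/(3.06 + 12.44) = 26.57 V.
Stage 2 is unloaded, so V_B = V_A · R4/(R3+R4) = 26.57 × 28.0/41.90 = 17.75 V.

V_B ≈ 17.8 V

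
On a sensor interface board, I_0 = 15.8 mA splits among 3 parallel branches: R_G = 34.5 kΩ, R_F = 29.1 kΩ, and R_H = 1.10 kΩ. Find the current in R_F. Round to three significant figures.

Total conductance ΣG = 1/34.5 + 1/29.1 + 1/1.10 = 0.9724 (units of 1/kΩ).
R_F takes the fraction G_k/ΣG = 0.03436/0.9724 = 0.03534, so I = 15.8 × 0.03534 = 0.5583 mA.

I ≈ 0.558 mA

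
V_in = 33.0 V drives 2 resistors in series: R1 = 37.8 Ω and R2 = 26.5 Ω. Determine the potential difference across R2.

Series total: ΣR = 37.8 + 26.5 = 64.30 Ω.
Voltage divider: V = V_in · (26.50 / 64.30) = 33.0 × 0.4121 = 13.60 V.

V ≈ 13.6 V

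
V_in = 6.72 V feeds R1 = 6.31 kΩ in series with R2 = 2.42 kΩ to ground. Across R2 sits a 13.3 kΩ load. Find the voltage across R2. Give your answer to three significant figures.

First combine the lower leg with the load: R2 ‖ R_L = 2.047 kΩ.
Now apply the divider: V_out = 6.72 × 0.2450 = 1.646 V.
(Unloaded it would be 1.86 V; the load pulls it down.)

V_out ≈ 1.65 V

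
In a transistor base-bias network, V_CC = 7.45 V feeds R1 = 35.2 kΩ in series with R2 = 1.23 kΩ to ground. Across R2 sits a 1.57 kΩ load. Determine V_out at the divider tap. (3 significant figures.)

V_out ≈ 0.143 V

The load sits in parallel with R2, giving an effective lower resistance R2' = R2·R_L/(R2+R_L) = 0.6897 kΩ.
Then V_out = V_CC · R2'/(R1 + R2') = 7.45 × 0.6897/35.89 = 0.1432 V.
(Unloaded it would be 0.252 V; the load pulls it down.)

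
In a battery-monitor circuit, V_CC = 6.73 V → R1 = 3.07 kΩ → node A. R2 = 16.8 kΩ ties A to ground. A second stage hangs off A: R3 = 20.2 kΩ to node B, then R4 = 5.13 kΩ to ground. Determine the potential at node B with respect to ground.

V_B ≈ 1.05 V

Node A sees R2 in parallel with the series input of stage 2, R3 + R4 = 25.33 kΩ.
Effective lower resistance at A: R2 ‖ 25.33 = 10.10 kΩ.
So V_A = 6.73 × 0.7669 = 5.161 V.
V_B = V_A × 0.2025 = 1.045 V.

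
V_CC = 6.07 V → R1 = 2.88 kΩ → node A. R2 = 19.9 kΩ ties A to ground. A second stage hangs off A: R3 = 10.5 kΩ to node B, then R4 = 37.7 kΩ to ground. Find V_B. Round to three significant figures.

Looking into the second stage from A: R3 + R4 = 48.20 kΩ appears in parallel with R2.
R2 ‖ (R3+R4) = 14.08 kΩ.
So V_A = 6.07 × 0.8302 = 5.040 V.
V_B = V_A × 0.7822 = 3.942 V.

V_B ≈ 3.94 V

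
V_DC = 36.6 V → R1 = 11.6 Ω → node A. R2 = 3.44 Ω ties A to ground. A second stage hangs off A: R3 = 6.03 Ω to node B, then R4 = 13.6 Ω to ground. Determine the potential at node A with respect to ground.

Looking into the second stage from A: R3 + R4 = 19.63 Ω appears in parallel with R2.
R2 ‖ (R3+R4) = 2.927 Ω.
V_A = 36.6 × 2.927/(11.6 + 2.927) = 7.375 V.

V_A ≈ 7.37 V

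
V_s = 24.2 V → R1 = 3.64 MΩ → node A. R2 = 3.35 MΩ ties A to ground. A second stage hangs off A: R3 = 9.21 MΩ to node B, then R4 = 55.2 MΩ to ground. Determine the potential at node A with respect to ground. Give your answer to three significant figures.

V_A ≈ 11.3 V

The second stage (R3 + R4 = 64.41 MΩ) loads node A in parallel with R2.
Effective lower resistance at A: R2 ‖ 64.41 = 3.184 MΩ.
First divider: V_A = V_s · 3.184/(3.64 + 3.184) = 11.29 V.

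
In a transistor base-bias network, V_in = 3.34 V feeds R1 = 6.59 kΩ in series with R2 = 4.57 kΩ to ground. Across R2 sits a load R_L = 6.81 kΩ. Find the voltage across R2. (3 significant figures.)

V_out ≈ 0.980 V

First combine the lower leg with the load: R2 ‖ R_L = 2.735 kΩ.
Now apply the divider: V_out = 3.34 × 0.2933 = 0.9796 V.
(Unloaded it would be 1.37 V; the load pulls it down.)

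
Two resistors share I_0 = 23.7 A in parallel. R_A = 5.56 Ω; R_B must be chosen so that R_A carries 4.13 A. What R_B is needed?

R_B ≈ 1.17 Ω

In a two-way split, I_A/I_0 = R_B/(R_A + R_B).
With f = 0.1743, R_B = R_A · f/(1−f) = 5.56 × 0.2110 = 1.173 Ω.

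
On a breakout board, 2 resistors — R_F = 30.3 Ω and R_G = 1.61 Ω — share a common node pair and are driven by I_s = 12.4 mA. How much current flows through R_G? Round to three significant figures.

Two-branch current divider: I_k = I_s · R_other/(R_1 + R_2).
I(R_G) = 12.4 × 30.3/(30.3 + 1.61) = 12.4 × 0.9495 = 11.77 mA.

I ≈ 11.8 mA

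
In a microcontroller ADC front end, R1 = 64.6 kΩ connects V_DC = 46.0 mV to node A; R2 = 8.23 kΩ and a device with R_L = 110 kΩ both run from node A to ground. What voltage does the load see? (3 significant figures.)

First combine the lower leg with the load: R2 ‖ R_L = 7.657 kΩ.
Voltage divider with the loaded lower leg: V_out = 46.0 × 7.657/(64.6 + 7.657) = 46.0 × 0.1060 = 4.875 mV.
(Unloaded it would be 5.20 mV; the load pulls it down.)

V_out ≈ 4.87 mV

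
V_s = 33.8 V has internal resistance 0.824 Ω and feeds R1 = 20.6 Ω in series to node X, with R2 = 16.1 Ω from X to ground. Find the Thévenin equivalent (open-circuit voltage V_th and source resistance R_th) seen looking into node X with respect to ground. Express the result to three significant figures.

R1' = 0.824 + 20.6 = 21.42 Ω (source resistance + R1).
With X open, the divider is unloaded: V_th = 33.8 × 16.1/37.52 = 14.50 V.
Zeroing V_s shorts the top of R1' to ground, so R_th = R1' ‖ R2 = 9.192 Ω.

V_th ≈ 14.5 V, R_th ≈ 9.19 Ω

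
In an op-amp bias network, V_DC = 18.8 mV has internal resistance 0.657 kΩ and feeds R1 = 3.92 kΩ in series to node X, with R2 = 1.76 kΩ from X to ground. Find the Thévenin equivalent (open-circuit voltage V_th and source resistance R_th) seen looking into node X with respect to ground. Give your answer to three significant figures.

V_th ≈ 5.22 mV, R_th ≈ 1.27 kΩ

R1' = 0.657 + 3.92 = 4.577 kΩ (source resistance + R1).
Open-circuit (no load on X): V_th = V_DC · R2/(R1' + R2) = 18.8 × 1.76/(4.577 + 1.76) = 5.221 mV.
Looking into X with the source shorted: R_th = R1'·R2/(R1'+R2) = 4.577 × 1.76/6.337 = 1.271 kΩ.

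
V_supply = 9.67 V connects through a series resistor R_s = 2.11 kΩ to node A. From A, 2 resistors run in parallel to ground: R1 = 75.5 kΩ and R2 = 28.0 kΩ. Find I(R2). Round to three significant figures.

Parallel bank: R_p = 1/(1/75.5 + 1/28.0) = 20.43 kΩ.
V_A = 9.67 × 20.43/22.54 = 8.765 V.
I(R2) = V_A / R2 = 8.765/28.0 = 0.3130 mA.

I ≈ 0.313 mA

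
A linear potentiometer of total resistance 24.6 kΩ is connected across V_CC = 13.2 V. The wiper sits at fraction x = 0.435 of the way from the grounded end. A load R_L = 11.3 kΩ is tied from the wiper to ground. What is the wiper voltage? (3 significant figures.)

V_out ≈ 3.74 V

Split the track: R_lower = x·R_p = 10.70 kΩ, R_upper = (1−x)·R_p = 13.90 kΩ.
R_L loads the lower segment: effective lower R = 5.496 kΩ.
V_out = 13.2 × 5.496/(13.90 + 5.496) = 3.741 V.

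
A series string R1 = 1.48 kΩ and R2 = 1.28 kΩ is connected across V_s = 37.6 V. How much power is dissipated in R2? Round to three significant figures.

The common current is I = 37.6/2.760 = 13.62 mA.
P(R2) = I²·R2 = (13.62)² × 1.28 = 237.6 mW.

P ≈ 238 mW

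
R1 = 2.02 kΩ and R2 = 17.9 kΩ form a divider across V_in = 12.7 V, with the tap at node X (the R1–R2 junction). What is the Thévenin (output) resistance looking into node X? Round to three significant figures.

Zeroing V_in shorts the top of R1 to ground, so R_th = R1 ‖ R2 = 1.815 kΩ.

R_th ≈ 1.82 kΩ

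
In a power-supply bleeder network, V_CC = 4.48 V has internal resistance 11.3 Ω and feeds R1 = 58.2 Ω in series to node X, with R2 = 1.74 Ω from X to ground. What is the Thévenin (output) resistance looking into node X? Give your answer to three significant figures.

R_th ≈ 1.70 Ω

R1' = 11.3 + 58.2 = 69.50 Ω (source resistance + R1).
Zeroing V_CC shorts the top of R1' to ground, so R_th = R1' ‖ R2 = 1.698 Ω.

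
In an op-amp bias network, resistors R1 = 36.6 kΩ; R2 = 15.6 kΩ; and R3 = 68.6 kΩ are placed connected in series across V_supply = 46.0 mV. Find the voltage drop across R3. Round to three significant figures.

V ≈ 26.1 mV

Series total: ΣR = 36.6 + 15.6 + 68.6 = 120.8 kΩ.
By the voltage-divider rule, V = 46.0 × 68.60/120.8 = 26.12 mV.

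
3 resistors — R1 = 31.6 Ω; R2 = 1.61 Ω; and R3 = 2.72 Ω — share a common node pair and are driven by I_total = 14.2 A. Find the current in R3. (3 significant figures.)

ΣG = 1/31.6 + 1/1.61 + 1/2.72 = 1.020.
Current divider: I(R3) = I_total · G_k/ΣG = 14.2 × (0.3676/1.020) = 14.2 × 0.3603 = 5.116 A.

I ≈ 5.12 A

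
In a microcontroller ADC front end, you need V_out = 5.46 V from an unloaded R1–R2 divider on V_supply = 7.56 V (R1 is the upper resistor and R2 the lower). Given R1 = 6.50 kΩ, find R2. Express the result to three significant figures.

V_out/V_supply = R2/(R1+R2) = 0.7222.
So R2 = R1 · V_out/(V_supply − V_out) = 6.50 × 5.46/(7.56 − 5.46) = 6.50 × 2.600 = 16.90 kΩ.

R2 ≈ 16.9 kΩ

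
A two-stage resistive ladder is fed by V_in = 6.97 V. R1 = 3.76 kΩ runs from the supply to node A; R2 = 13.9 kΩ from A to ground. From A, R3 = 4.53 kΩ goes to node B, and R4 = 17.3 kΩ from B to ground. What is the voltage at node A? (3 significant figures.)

V_A ≈ 4.83 V

The second stage (R3 + R4 = 21.83 kΩ) loads node A in parallel with R2.
R2 ‖ (R3+R4) = 8.492 kΩ.
First divider: V_A = V_in · 8.492/(3.76 + 8.492) = 4.831 V.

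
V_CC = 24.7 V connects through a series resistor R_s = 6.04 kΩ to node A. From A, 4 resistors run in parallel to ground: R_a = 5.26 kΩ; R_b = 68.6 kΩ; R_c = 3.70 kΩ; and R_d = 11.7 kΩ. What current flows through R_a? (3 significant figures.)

I ≈ 1.07 mA

Combine the parallel branches: R_p = (1/5.26 + 1/68.6 + 1/3.70 + 1/11.7)⁻¹ = 1.784 kΩ.
V_A = 24.7 × 1.784/7.824 = 5.633 V.
Branch current I = V_A/R_a = 5.633/5.26 = 1.071 mA.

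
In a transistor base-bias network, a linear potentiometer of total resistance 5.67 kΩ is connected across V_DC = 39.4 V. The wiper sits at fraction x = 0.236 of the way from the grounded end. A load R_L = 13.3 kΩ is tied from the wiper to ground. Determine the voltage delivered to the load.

V_out ≈ 8.63 V

Lower segment x·R_p = 1.338 kΩ; upper segment (1−x)·R_p = 4.332 kΩ.
(x·R_p) ‖ R_L = 1.216 kΩ.
V_out = 39.4 × 1.216/(4.332 + 1.216) = 8.635 V.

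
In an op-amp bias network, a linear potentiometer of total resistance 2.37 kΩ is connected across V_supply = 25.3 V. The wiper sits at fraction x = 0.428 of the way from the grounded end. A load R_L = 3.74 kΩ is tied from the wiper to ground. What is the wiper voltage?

V_out ≈ 9.37 V

Lower segment x·R_p = 1.014 kΩ; upper segment (1−x)·R_p = 1.356 kΩ.
Lower segment in parallel with the load: 1.014 ‖ 3.74 = 0.7979 kΩ.
V_out = 25.3 × 0.7979/(1.356 + 0.7979) = 9.374 V.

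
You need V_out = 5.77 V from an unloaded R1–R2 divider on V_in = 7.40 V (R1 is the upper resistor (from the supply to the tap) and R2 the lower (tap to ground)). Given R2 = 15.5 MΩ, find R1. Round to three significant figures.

V_out/V_in = R2/(R1+R2) = 0.7797.
Rearranging, R1 = R2·(1−k)/k = 15.5 × 0.2825 = 4.379 MΩ.

R1 ≈ 4.38 MΩ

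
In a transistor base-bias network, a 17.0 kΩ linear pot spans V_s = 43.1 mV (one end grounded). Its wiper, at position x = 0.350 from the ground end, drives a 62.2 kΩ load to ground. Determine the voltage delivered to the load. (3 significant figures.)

V_out ≈ 14.2 mV

Lower segment x·R_p = 5.950 kΩ; upper segment (1−x)·R_p = 11.05 kΩ.
(x·R_p) ‖ R_L = 5.431 kΩ.
Loaded-divider output: V_out = 43.1 × 0.3295 = 14.20 mV.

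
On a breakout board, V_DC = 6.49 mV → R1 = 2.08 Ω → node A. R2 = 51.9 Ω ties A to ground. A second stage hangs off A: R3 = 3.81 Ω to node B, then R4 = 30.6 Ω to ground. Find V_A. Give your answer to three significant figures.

V_A ≈ 5.90 mV

Node A sees R2 in parallel with the series input of stage 2, R3 + R4 = 34.41 Ω.
Effective lower resistance at A: R2 ‖ 34.41 = 20.69 Ω.
V_A = 6.49 × 20.69/(2.08 + 20.69) = 5.897 mV.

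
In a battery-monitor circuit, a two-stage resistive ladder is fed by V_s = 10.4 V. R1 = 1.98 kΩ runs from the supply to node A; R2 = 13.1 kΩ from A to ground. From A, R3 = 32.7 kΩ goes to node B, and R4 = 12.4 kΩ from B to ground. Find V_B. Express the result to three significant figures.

Looking into the second stage from A: R3 + R4 = 45.10 kΩ appears in parallel with R2.
R2 ‖ (R3+R4) = 10.15 kΩ.
So V_A = 10.4 × 0.8368 = 8.703 V.
Stage 2 is unloaded, so V_B = V_A · R4/(R3+R4) = 8.703 × 12.4/45.10 = 2.393 V.

V_B ≈ 2.39 V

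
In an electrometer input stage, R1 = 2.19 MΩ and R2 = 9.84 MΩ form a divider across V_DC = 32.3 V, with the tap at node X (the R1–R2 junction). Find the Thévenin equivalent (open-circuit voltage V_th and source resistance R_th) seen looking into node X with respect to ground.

V_th ≈ 26.4 V, R_th ≈ 1.79 MΩ

With X open, the divider is unloaded: V_th = 32.3 × 9.84/12.03 = 26.42 V.
Looking into X with the source shorted: R_th = R1·R2/(R1+R2) = 2.190 × 9.84/12.03 = 1.791 MΩ.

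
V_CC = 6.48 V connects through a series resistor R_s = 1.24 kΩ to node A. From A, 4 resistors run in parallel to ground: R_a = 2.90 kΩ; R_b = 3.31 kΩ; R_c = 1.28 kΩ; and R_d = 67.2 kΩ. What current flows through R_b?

Equivalent of the parallel group: R_p = 0.6930 kΩ.
V_A = 6.48 × 0.6930/1.933 = 2.323 V.
I(R_b) = V_A / R_b = 2.323/3.31 = 0.7018 mA.

I ≈ 0.702 mA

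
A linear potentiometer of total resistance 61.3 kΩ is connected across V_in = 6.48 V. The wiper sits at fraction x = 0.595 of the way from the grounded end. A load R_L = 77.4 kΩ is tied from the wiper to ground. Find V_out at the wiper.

V_out ≈ 3.24 V

Lower segment x·R_p = 36.47 kΩ; upper segment (1−x)·R_p = 24.83 kΩ.
R_L loads the lower segment: effective lower R = 24.79 kΩ.
Then V_out = V_in · 24.79/(24.83 + 24.79) = 3.238 V.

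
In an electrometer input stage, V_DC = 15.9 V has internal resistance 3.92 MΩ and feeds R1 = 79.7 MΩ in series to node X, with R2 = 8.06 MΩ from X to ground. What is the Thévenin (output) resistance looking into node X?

R1' = 3.92 + 79.7 = 83.62 MΩ (source resistance + R1).
With V_DC suppressed (replaced by a short), R_th = R1' ‖ R2 = (83.62 × 8.06)/(83.62 + 8.06) = 7.351 MΩ.

R_th ≈ 7.35 MΩ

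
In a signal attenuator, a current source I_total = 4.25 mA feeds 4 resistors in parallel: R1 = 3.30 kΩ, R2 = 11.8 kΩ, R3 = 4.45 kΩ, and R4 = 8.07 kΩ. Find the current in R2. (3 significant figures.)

Total conductance ΣG = 1/3.30 + 1/11.8 + 1/4.45 + 1/8.07 = 0.7364 (units of 1/kΩ).
By the current-divider rule, I = I_total · G_k/ΣG = 4.25 × 0.1151 = 0.4891 mA.

I ≈ 0.489 mA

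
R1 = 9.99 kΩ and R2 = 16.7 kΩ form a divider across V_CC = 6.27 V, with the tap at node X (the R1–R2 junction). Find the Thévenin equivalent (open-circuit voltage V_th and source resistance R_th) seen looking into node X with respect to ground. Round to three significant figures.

V_th is the unloaded tap voltage: V_CC · R2/(R1+R2) = 6.27 × 0.6257 = 3.923 V.
Zeroing V_CC shorts the top of R1 to ground, so R_th = R1 ‖ R2 = 6.251 kΩ.

V_th ≈ 3.92 V, R_th ≈ 6.25 kΩ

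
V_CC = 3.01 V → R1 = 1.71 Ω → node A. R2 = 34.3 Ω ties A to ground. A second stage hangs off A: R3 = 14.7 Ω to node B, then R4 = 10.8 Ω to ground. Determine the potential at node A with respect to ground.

The second stage (R3 + R4 = 25.50 Ω) loads node A in parallel with R2.
R2 ‖ (R3+R4) = 14.63 Ω.
So V_A = 3.01 × 0.8953 = 2.695 V.

V_A ≈ 2.69 V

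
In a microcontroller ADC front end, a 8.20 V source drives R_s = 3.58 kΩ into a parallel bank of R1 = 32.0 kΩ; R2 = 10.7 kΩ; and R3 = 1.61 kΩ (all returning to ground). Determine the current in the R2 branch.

I ≈ 0.209 mA

Equivalent of the parallel group: R_p = 1.341 kΩ.
V_A by voltage divider: V_A = 8.20 × 1.341/(3.58 + 1.341) = 2.234 V.
Branch current I = V_A/R2 = 2.234/10.7 = 0.2088 mA.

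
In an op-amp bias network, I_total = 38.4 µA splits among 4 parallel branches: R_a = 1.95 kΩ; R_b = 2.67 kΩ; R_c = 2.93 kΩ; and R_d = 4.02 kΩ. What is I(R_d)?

Total conductance ΣG = 1/1.95 + 1/2.67 + 1/2.93 + 1/4.02 = 1.477 (units of 1/kΩ).
R_d takes the fraction G_k/ΣG = 0.2488/1.477 = 0.1684, so I = 38.4 × 0.1684 = 6.466 µA.

I ≈ 6.47 µA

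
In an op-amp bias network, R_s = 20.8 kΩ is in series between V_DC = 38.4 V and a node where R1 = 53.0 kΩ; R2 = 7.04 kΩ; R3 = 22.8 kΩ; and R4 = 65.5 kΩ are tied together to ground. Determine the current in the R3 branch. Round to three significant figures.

Parallel bank: R_p = 1/(1/53.0 + 1/7.04 + 1/22.8 + 1/65.5) = 4.545 kΩ.
Node voltage V_A = V_DC · R_p/(R_s + R_p) = 38.4 × 0.1793 = 6.886 V.
Branch current I = V_A/R3 = 6.886/22.8 = 0.3020 mA.

I ≈ 0.302 mA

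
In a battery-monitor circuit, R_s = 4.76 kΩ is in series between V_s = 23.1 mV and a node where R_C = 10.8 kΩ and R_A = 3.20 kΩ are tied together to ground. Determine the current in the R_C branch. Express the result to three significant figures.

I ≈ 0.730 µA

Equivalent of the parallel group: R_p = 2.469 kΩ.
V_A = 23.1 × 2.469/7.229 = 7.889 mV.
I(R_C) = V_A / R_C = 7.889/10.8 = 0.7304 µA.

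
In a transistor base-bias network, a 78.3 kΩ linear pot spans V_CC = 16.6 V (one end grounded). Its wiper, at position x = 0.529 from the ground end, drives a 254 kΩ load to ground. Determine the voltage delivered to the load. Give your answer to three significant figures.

The pot divides into 36.88 kΩ above the wiper and 41.42 kΩ below.
Lower segment in parallel with the load: 41.42 ‖ 254 = 35.61 kΩ.
Loaded-divider output: V_out = 16.6 × 0.4913 = 8.155 V.
(Unloaded: V_out = x·V_CC = 8.78 V.)

V_out ≈ 8.16 V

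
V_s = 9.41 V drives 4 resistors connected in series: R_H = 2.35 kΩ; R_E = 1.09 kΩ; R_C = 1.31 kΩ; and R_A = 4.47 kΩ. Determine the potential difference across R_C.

V ≈ 1.34 V

Series total: ΣR = 2.35 + 1.09 + 1.31 + 4.47 = 9.220 kΩ.
Voltage divider: V = V_s · (1.310 / 9.220) = 9.41 × 0.1421 = 1.337 V.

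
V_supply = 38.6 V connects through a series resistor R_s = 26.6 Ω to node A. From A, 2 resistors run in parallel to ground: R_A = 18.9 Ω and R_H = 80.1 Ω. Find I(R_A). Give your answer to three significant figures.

I ≈ 0.746 A

Combine the parallel branches: R_p = (1/18.9 + 1/80.1)⁻¹ = 15.29 Ω.
V_A by voltage divider: V_A = 38.6 × 15.29/(26.6 + 15.29) = 14.09 V.
I(R_A) = V_A / R_A = 14.09/18.9 = 0.7455 A.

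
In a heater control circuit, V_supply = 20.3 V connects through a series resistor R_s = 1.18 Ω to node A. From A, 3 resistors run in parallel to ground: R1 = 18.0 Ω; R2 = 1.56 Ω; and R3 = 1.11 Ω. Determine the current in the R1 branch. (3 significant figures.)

I ≈ 0.391 A

Equivalent of the parallel group: R_p = 0.6260 Ω.
V_A by voltage divider: V_A = 20.3 × 0.6260/(1.18 + 0.6260) = 7.036 V.
Branch current I = V_A/R1 = 7.036/18.0 = 0.3909 A.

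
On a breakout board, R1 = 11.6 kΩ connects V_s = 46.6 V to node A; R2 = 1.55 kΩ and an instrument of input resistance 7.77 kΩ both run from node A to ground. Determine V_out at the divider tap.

V_out ≈ 4.67 V

R2 ‖ R_L = (1.55 × 7.77)/(1.55 + 7.77) = 1.292 kΩ.
Now apply the divider: V_out = 46.6 × 0.1002 = 4.671 V.
(Unloaded it would be 5.49 V; the load pulls it down.)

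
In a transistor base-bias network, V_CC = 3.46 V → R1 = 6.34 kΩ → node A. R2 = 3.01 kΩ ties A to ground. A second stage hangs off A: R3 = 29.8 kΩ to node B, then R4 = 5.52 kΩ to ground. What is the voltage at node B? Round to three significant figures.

V_B ≈ 0.165 V

Node A sees R2 in parallel with the series input of stage 2, R3 + R4 = 35.32 kΩ.
R2 ‖ (R3+R4) = 2.774 kΩ.
First divider: V_A = V_CC · 2.774/(6.34 + 2.774) = 1.053 V.
Stage 2 is unloaded, so V_B = V_A · R4/(R3+R4) = 1.053 × 5.52/35.32 = 0.1646 V.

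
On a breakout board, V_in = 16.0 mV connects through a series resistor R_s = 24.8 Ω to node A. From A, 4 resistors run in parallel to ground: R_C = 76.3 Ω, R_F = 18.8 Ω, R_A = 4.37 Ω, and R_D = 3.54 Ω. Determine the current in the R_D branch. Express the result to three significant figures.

I ≈ 0.295 mA

Equivalent of the parallel group: R_p = 1.731 Ω.
V_A = 16.0 × 1.731/26.53 = 1.044 mV.
I(R_D) = V_A / R_D = 1.044/3.54 = 0.2949 mA.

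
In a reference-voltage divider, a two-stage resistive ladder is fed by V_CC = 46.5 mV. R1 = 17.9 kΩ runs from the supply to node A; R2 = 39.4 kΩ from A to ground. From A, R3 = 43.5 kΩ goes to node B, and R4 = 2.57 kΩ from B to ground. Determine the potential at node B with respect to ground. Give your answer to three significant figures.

Node A sees R2 in parallel with the series input of stage 2, R3 + R4 = 46.07 kΩ.
Effective lower resistance at A: R2 ‖ 46.07 = 21.24 kΩ.
V_A = 46.5 × 21.24/(17.9 + 21.24) = 25.23 mV.
V_B = V_A × 0.05578 = 1.408 mV.

V_B ≈ 1.41 mV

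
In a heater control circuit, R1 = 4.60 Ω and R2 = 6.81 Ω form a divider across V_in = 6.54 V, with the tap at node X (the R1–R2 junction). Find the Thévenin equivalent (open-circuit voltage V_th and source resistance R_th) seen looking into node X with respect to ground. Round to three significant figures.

V_th is the unloaded tap voltage: V_in · R2/(R1+R2) = 6.54 × 0.5968 = 3.903 V.
Looking into X with the source shorted: R_th = R1·R2/(R1+R2) = 4.600 × 6.81/11.41 = 2.745 Ω.

V_th ≈ 3.90 V, R_th ≈ 2.75 Ω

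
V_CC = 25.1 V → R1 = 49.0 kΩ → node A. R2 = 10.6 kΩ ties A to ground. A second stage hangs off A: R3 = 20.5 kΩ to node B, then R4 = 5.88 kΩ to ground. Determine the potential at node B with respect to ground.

V_B ≈ 0.748 V

The second stage (R3 + R4 = 26.38 kΩ) loads node A in parallel with R2.
R2 ‖ (R3+R4) = 7.562 kΩ.
V_A = 25.1 × 7.562/(49.0 + 7.562) = 3.356 V.
Stage 2 is unloaded, so V_B = V_A · R4/(R3+R4) = 3.356 × 5.88/26.38 = 0.7479 V.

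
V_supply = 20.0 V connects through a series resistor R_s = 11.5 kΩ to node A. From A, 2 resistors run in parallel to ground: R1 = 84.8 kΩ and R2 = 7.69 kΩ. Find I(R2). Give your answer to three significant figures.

I ≈ 0.988 mA

Parallel bank: R_p = 1/(1/84.8 + 1/7.69) = 7.051 kΩ.
Node voltage V_A = V_supply · R_p/(R_s + R_p) = 20.0 × 0.3801 = 7.601 V.
Branch current I = V_A/R2 = 7.601/7.69 = 0.9885 mA.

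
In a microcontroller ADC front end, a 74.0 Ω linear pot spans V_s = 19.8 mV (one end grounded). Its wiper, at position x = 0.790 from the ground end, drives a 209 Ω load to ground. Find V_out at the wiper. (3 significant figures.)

V_out ≈ 14.8 mV

Split the track: R_lower = x·R_p = 58.46 Ω, R_upper = (1−x)·R_p = 15.54 Ω.
(x·R_p) ‖ R_L = 45.68 Ω.
Then V_out = V_s · 45.68/(15.54 + 45.68) = 14.77 mV.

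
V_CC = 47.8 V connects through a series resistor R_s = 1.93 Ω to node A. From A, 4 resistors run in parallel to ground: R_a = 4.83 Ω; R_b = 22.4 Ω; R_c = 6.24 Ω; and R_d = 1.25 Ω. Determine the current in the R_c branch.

Combine the parallel branches: R_p = (1/4.83 + 1/22.4 + 1/6.24 + 1/1.25)⁻¹ = 0.8251 Ω.
Node voltage V_A = V_CC · R_p/(R_s + R_p) = 47.8 × 0.2995 = 14.32 V.
I(R_c) = V_A / R_c = 14.32/6.24 = 2.294 A.
(Check via current divider: I_total = 17.35 A; share G_k/ΣG = 0.1322 → same result.)

I ≈ 2.29 A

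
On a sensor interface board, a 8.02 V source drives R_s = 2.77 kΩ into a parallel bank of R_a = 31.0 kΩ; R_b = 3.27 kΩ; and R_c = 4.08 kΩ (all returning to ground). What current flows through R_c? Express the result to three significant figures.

I ≈ 0.752 mA

Combine the parallel branches: R_p = (1/31.0 + 1/3.27 + 1/4.08)⁻¹ = 1.715 kΩ.
V_A by voltage divider: V_A = 8.02 × 1.715/(2.77 + 1.715) = 3.066 V.
Branch current I = V_A/R_c = 3.066/4.08 = 0.7516 mA.
(Check via current divider: I_total = 1.788 mA; share G_k/ΣG = 0.4203 → same result.)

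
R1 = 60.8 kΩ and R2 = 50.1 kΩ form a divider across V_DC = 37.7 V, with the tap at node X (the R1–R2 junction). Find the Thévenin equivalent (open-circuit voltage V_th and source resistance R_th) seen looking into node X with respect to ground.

With X open, the divider is unloaded: V_th = 37.7 × 50.1/110.9 = 17.03 V.
Zeroing V_DC shorts the top of R1 to ground, so R_th = R1 ‖ R2 = 27.47 kΩ.

V_th ≈ 17.0 V, R_th ≈ 27.5 kΩ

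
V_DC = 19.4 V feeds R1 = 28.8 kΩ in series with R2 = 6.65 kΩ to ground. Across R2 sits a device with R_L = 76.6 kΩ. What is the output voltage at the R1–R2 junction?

V_out ≈ 3.40 V

The load sits in parallel with R2, giving an effective lower resistance R2' = R2·R_L/(R2+R_L) = 6.119 kΩ.
Voltage divider with the loaded lower leg: V_out = 19.4 × 6.119/(28.8 + 6.119) = 19.4 × 0.1752 = 3.399 V.
(Unloaded it would be 3.64 V; the load pulls it down.)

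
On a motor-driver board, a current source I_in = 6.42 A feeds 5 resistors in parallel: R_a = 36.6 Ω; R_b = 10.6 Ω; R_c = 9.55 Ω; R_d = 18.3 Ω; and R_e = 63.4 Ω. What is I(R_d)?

I ≈ 1.18 A

ΣG = 1/36.6 + 1/10.6 + 1/9.55 + 1/18.3 + 1/63.4 = 0.2968.
By the current-divider rule, I = I_in · G_k/ΣG = 6.42 × 0.1841 = 1.182 A.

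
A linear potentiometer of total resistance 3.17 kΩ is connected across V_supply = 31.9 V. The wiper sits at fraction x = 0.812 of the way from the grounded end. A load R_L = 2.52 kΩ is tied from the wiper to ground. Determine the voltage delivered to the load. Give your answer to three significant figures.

Split the track: R_lower = x·R_p = 2.574 kΩ, R_upper = (1−x)·R_p = 0.5960 kΩ.
(x·R_p) ‖ R_L = 1.273 kΩ.
V_out = 31.9 × 1.273/(0.5960 + 1.273) = 21.73 V.

V_out ≈ 21.7 V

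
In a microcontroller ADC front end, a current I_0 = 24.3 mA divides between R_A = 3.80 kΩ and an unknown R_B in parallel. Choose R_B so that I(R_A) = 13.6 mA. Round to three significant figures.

The fraction through R_A equals R_B/(R_A+R_B).
13.6/24.3 = R_B/(R_A + R_B) → R_B = R_A · (0.5597)/(1 − 0.5597) = 3.80 × 1.271 = 4.830 kΩ.

R_B ≈ 4.83 kΩ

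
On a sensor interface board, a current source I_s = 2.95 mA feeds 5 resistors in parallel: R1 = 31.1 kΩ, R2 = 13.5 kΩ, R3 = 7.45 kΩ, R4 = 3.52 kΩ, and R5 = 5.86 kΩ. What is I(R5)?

Total conductance ΣG = 1/31.1 + 1/13.5 + 1/7.45 + 1/3.52 + 1/5.86 = 0.6952 (units of 1/kΩ).
R5 takes the fraction G_k/ΣG = 0.1706/0.6952 = 0.2455, so I = 2.95 × 0.2455 = 0.7241 mA.

I ≈ 0.724 mA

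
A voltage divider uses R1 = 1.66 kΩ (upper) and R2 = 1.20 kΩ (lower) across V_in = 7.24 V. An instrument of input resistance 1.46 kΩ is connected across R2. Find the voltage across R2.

V_out ≈ 2.06 V

First combine the lower leg with the load: R2 ‖ R_L = 0.6586 kΩ.
Now apply the divider: V_out = 7.24 × 0.2841 = 2.057 V.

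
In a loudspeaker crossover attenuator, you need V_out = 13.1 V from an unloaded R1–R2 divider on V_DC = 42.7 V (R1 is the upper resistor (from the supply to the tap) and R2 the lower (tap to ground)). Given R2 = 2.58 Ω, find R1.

Required fraction k = V_out/V_DC = 0.3068.
R1 = R2·(1/k − 1) = 2.58 × 2.260 = 5.830 Ω.

R1 ≈ 5.83 Ω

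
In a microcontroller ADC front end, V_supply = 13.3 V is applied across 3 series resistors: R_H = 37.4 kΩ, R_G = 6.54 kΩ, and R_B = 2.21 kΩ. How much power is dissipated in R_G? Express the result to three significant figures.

P ≈ 0.543 mW

ΣR = 46.15 kΩ → I = 13.3/46.15 = 0.2882 mA.
P = I²R = 0.08305 × 6.54 = 0.5432 mW.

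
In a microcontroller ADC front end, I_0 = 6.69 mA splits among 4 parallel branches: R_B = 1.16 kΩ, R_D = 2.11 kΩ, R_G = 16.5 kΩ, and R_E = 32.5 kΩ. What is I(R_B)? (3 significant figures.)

I ≈ 4.04 mA

Total conductance ΣG = 1/1.16 + 1/2.11 + 1/16.5 + 1/32.5 = 1.427 (units of 1/kΩ).
Current divider: I(R_B) = I_0 · G_k/ΣG = 6.69 × (0.8621/1.427) = 6.69 × 0.6040 = 4.040 mA.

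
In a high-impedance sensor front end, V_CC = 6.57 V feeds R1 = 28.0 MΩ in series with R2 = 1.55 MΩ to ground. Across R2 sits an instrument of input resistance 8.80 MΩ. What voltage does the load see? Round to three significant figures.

R2 ‖ R_L = (1.55 × 8.80)/(1.55 + 8.80) = 1.318 MΩ.
Now apply the divider: V_out = 6.57 × 0.04495 = 0.2953 V.

V_out ≈ 0.295 V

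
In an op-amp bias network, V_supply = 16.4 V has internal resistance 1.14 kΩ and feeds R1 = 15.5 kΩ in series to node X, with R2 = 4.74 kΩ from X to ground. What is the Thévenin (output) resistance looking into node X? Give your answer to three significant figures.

R_th ≈ 3.69 kΩ

R1' = 1.14 + 15.5 = 16.64 kΩ (source resistance + R1).
Looking into X with the source shorted: R_th = R1'·R2/(R1'+R2) = 16.64 × 4.74/21.38 = 3.689 kΩ.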